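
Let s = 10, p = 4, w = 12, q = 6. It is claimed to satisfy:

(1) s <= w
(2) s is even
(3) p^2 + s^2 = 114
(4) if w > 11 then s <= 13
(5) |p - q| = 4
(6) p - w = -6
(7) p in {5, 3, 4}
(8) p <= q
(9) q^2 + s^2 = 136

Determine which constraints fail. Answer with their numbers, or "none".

(1) s = 10, w = 12; 10 ≤ 12 — holds.
(2) s = 10 is even — holds.
(3) p^2 + s^2 = 4^2 + 10^2 = 16 + 100 = 116, not 114 — fails.
(4) w = 12 > 11, so we need s ≤ 13; s = 10 ≤ 13 — holds.
(5) |4 - 6| = 2, not 4 — fails.
(6) p - w = 4 - 12 = -8, not -6 — fails.
(7) p = 4 is in {5, 3, 4} — holds.
(8) p = 4, q = 6; 4 ≤ 6 — holds.
(9) q^2 + s^2 = 6^2 + 10^2 = 36 + 100 = 136 — holds.

Constraints 3, 5, and 6 are violated.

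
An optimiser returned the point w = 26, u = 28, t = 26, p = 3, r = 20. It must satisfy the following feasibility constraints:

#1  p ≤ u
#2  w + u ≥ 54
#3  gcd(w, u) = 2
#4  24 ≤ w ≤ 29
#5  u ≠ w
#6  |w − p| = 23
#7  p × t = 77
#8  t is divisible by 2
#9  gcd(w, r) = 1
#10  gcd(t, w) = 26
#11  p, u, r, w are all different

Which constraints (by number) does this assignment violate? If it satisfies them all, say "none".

Constraints 7 and 9 do not hold.

#1 p = 3, u = 28; 3 ≤ 28  ✓
#2 w + u = 26 + 28 = 54; 54 ≥ 54  ✓
#3 gcd(26, 28) = 2  ✓
#4 w = 26 lies in [24, 29]  ✓
#5 u = 28, w = 26; distinct  ✓
#6 |26 − 3| = 23  ✓
#7 p × t = 3 × 26 = 78, not 77  ✗
#8 26 / 2 = 13, so 2 divides 26  ✓
#9 gcd(26, 20) = 2, not 1  ✗
#10 gcd(26, 26) = 26  ✓
#11 values 3, 28, 20, 26 are pairwise distinct  ✓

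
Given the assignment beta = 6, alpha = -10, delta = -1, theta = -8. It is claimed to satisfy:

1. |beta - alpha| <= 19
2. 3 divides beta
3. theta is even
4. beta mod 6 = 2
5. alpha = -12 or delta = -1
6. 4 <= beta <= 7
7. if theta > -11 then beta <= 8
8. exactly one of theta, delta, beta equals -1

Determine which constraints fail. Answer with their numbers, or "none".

No — constraint 4 is not satisfied.

1. |6 - (-10)| = 16; 16 ≤ 19  OK
2. 6 / 3 = 2, so 3 divides 6  OK
3. theta = -8 is even  OK
4. 6 mod 6 = 0, not 2  FAIL
5. alpha = -10 ≠ -12, but delta = -1 = -1 (second disjunct)  OK
6. beta = 6 lies in [4, 7]  OK
7. theta = -8 > -11, so we need beta ≤ 8; beta = 6 ≤ 8  OK
8. theta=-8, delta=-1, beta=6; 1 of them equals -1  OK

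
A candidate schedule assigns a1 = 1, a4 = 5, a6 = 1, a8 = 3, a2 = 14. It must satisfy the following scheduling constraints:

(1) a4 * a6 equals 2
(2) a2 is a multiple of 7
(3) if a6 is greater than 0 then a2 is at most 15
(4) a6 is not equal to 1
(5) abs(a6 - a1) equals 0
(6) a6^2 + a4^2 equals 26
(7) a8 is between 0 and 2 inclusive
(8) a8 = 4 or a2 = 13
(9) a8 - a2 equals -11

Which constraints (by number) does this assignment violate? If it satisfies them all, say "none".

(1) a4 * a6 = 5 * 1 = 5, not 2  no
(2) 14 / 7 = 2, so 7 divides 14  yes
(3) a6 = 1 > 0, so we need a2 ≤ 15; a2 = 14 ≤ 15  yes
(4) a6 = 1, but 1 is required to differ  no
(5) abs(1 - 1) = 0  yes
(6) a6^2 + a4^2 = 1^2 + 5^2 = 1 + 25 = 26  yes
(7) a8 = 3 is outside [0, 2]  no
(8) a8 = 3 ≠ 4 and a2 = 14 ≠ 13; both disjuncts false  no
(9) a8 - a2 = 3 - 14 = -11  yes

Constraints 1, 4, 7, and 8 do not hold.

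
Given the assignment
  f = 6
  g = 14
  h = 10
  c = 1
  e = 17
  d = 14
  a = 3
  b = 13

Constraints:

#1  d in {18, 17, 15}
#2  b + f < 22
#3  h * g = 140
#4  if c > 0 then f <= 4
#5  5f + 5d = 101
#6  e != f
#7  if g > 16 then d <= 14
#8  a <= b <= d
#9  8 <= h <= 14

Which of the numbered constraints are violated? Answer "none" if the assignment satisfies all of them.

#1 d = 14 is not in {18, 17, 15}  false
#2 b + f = 13 + 6 = 19; 19 < 22  true
#3 h * g = 10 * 14 = 140  true
#4 c = 1 > 0, so we need f ≤ 4; but f = 6 > 4  false
#5 5f + 5d = 5(6) + 5(14) = 100, not 101  false
#6 e = 17, f = 6; distinct  true
#7 g = 14, not > 16; antecedent false, conditional vacuously true  true
#8 values 3 <= 13 <= 14  true
#9 h = 10 lies in [8, 14]  true

Constraints 1, 4, 5 are violated.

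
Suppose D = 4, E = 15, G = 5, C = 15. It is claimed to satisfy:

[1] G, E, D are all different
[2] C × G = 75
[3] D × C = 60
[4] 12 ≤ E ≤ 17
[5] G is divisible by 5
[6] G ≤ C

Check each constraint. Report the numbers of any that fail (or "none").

[1] values 5, 15, 4 are pairwise distinct — holds.
[2] C × G = 15 × 5 = 75 — holds.
[3] D × C = 4 × 15 = 60 — holds.
[4] E = 15 lies in [12, 17] — holds.
[5] 5 / 5 = 1, so 5 divides 5 — holds.
[6] G = 5, C = 15; 5 ≤ 15 — holds.

All constraints are satisfied.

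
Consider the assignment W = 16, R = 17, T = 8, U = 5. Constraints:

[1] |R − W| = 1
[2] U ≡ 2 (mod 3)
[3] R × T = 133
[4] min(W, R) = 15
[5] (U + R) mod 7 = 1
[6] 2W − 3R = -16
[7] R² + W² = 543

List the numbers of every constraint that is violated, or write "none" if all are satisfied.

Constraints 3, 4, 6, and 7 are violated.

[1] |17 − 16| = 1  yes
[2] 5 mod 3 = 2  yes
[3] R × T = 17 × 8 = 136, not 133  no
[4] min(16, 17) = 16, not 15  no
[5] U + R = 22; 22 mod 7 = 1  yes
[6] 2W − 3R = 2(16) − 3(17) = -19, not -16  no
[7] R² + W² = 17² + 16² = 289 + 256 = 545, not 543  no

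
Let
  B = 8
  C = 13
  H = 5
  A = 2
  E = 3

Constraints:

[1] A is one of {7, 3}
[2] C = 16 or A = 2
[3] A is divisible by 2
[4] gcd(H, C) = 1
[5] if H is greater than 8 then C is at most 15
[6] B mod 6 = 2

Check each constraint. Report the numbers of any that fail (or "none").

[1] A = 2 is not in {7, 3}  fails
[2] C = 13 ≠ 16, but A = 2 = 2 (second disjunct)  holds
[3] 2 / 2 = 1, so 2 divides 2  holds
[4] gcd(5, 13) = 1  holds
[5] H = 5, not > 8; antecedent false, conditional vacuously true  holds
[6] 8 mod 6 = 2  holds

Constraint 1 does not hold.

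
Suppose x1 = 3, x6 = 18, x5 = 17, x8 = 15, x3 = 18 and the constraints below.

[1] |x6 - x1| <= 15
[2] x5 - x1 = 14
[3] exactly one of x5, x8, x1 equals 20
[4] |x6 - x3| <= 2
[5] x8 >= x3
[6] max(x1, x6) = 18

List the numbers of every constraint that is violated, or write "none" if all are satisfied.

Constraints 3, 5 are violated.

[1] |18 - 3| = 15; 15 ≤ 15 — OK.
[2] x5 - x1 = 17 - 3 = 14 — OK.
[3] x5=17, x8=15, x1=3; 0 of them equal 20, not exactly one — violated.
[4] |18 - 18| = 0; 0 ≤ 2 — OK.
[5] x8 = 15, x3 = 18; 15 < 18 (want ≥) — violated.
[6] max(3, 18) = 18 — OK.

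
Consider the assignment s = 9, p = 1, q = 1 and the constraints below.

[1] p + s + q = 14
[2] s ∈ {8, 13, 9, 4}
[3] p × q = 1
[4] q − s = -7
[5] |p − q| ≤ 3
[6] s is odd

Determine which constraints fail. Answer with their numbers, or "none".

[1] p + s + q = 1 + 9 + 1 = 11, not 14  false
[2] s = 9 is in {8, 13, 9, 4}  true
[3] p × q = 1 × 1 = 1  true
[4] q − s = 1 − 9 = -8, not -7  false
[5] |1 − 1| = 0; 0 ≤ 3  true
[6] s = 9 is odd  true

Constraints 1, 4 do not hold.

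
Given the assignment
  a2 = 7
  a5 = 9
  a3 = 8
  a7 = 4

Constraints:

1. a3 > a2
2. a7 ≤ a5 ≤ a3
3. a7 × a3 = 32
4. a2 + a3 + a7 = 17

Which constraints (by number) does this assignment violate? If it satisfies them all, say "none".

Constraints 2 and 4 are violated.

1. a3 = 8, a2 = 7; 8 > 7 — satisfied.
2. values 4, 9, 8; a5 = 9 is not ≤ a3 = 8 — violated.
3. a7 × a3 = 4 × 8 = 32 — satisfied.
4. a2 + a3 + a7 = 7 + 8 + 4 = 19, not 17 — violated.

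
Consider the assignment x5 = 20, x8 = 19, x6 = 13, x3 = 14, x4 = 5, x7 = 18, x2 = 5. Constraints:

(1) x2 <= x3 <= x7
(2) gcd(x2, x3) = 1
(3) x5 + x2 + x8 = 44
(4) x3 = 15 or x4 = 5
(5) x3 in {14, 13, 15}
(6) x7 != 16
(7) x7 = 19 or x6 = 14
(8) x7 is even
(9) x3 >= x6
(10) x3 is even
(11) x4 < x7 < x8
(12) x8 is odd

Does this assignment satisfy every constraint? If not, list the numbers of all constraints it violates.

(1) values 5 <= 14 <= 18 — holds.
(2) gcd(5, 14) = 1 — holds.
(3) x5 + x2 + x8 = 20 + 5 + 19 = 44 — holds.
(4) x3 = 14 ≠ 15, but x4 = 5 = 5 (second disjunct) — holds.
(5) x3 = 14 is in {14, 13, 15} — holds.
(6) x7 = 18, and 18 ≠ 16 — holds.
(7) x7 = 18 ≠ 19 and x6 = 13 ≠ 14; both disjuncts false — fails.
(8) x7 = 18 is even — holds.
(9) x3 = 14, x6 = 13; 14 ≥ 13 — holds.
(10) x3 = 14 is even — holds.
(11) values 5 < 18 < 19 — holds.
(12) x8 = 19 is odd — holds.

Constraint 7 is violated.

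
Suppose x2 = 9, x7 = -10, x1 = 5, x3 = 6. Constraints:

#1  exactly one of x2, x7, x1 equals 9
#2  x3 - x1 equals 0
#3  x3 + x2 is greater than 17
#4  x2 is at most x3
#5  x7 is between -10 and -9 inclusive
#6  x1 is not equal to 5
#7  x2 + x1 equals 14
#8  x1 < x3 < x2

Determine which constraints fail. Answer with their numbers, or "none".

No — constraints 2, 3, 4, 6 are not satisfied.

#1 x2=9, x7=-10, x1=5; 1 of them equals 9 — holds.
#2 x3 - x1 = 6 - 5 = 1, not 0 — does not hold.
#3 x3 + x2 = 6 + 9 = 15; 15 ≤ 17, bound 17 not met — does not hold.
#4 x2 = 9, x3 = 6; 9 > 6 (want ≤) — does not hold.
#5 x7 = -10 lies in [-10, -9] — holds.
#6 x1 = 5, but 5 is required to differ — does not hold.
#7 x2 + x1 = 9 + 5 = 14 — holds.
#8 values 5 < 6 < 9 — holds.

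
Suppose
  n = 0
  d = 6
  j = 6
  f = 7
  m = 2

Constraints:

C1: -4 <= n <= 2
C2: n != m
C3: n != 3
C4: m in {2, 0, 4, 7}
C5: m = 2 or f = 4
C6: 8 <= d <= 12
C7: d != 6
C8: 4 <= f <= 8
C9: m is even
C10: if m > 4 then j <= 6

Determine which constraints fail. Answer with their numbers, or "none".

Violated: 6, 7.

C1: n = 0 lies in [-4, 2] — satisfied.
C2: n = 0, m = 2; distinct — satisfied.
C3: n = 0, and 0 ≠ 3 — satisfied.
C4: m = 2 is in {2, 0, 4, 7} — satisfied.
C5: m = 2 = 2 (first disjunct) — satisfied.
C6: d = 6 is outside [8, 12] — violated.
C7: d = 6, but 6 is required to differ — violated.
C8: f = 7 lies in [4, 8] — satisfied.
C9: m = 2 is even — satisfied.
C10: m = 2, not > 4; antecedent false, conditional vacuously true — satisfied.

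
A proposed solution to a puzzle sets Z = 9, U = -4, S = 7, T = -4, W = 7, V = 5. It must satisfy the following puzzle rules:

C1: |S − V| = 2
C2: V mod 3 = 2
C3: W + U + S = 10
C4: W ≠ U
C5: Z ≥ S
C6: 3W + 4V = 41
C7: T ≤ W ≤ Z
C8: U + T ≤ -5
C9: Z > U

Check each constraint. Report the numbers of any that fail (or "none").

The assignment satisfies every constraint.

C1: |7 − 5| = 2 — holds.
C2: 5 mod 3 = 2 — holds.
C3: W + U + S = 7 + (-4) + 7 = 10 — holds.
C4: W = 7, U = -4; distinct — holds.
C5: Z = 9, S = 7; 9 ≥ 7 — holds.
C6: 3W + 4V = 3(7) + 4(5) = 41 — holds.
C7: values -4 ≤ 7 ≤ 9 — holds.
C8: U + T = -4 + (-4) = -8; -8 ≤ -5 — holds.
C9: Z = 9, U = -4; 9 > -4 — holds.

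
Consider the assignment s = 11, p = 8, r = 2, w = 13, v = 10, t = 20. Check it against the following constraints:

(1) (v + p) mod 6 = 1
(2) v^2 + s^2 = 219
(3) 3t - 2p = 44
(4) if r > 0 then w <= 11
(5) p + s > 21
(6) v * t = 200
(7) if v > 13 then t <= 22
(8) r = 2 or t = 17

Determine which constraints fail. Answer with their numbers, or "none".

The assignment fails constraints 1, 2, 4, and 5.

(1) v + p = 18; 18 mod 6 = 0, not 1 — violated.
(2) v^2 + s^2 = 10^2 + 11^2 = 100 + 121 = 221, not 219 — violated.
(3) 3t - 2p = 3(20) - 2(8) = 44 — OK.
(4) r = 2 > 0, so we need w ≤ 11; but w = 13 > 11 — violated.
(5) p + s = 8 + 11 = 19; 19 ≤ 21, bound 21 not met — violated.
(6) v * t = 10 * 20 = 200 — OK.
(7) v = 10, not > 13; antecedent false, conditional vacuously true — OK.
(8) r = 2 = 2 (first disjunct) — OK.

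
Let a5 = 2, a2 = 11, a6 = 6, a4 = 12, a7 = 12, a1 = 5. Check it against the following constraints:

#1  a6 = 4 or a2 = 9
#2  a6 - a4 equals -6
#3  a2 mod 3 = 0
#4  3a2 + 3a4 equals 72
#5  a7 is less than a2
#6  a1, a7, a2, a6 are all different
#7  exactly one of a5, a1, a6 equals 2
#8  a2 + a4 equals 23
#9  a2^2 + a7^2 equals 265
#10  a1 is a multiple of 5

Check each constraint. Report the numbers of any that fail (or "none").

The assignment fails constraints 1, 3, 4, and 5.

#1 a6 = 6 ≠ 4 and a2 = 11 ≠ 9; both disjuncts false — does not hold.
#2 a6 - a4 = 6 - 12 = -6 — holds.
#3 11 mod 3 = 2, not 0 — does not hold.
#4 3a2 + 3a4 = 3(11) + 3(12) = 69, not 72 — does not hold.
#5 a7 = 12, a2 = 11; 12 ≥ 11 (want <) — does not hold.
#6 values 5, 12, 11, 6 are pairwise distinct — holds.
#7 a5=2, a1=5, a6=6; 1 of them equals 2 — holds.
#8 a2 + a4 = 11 + 12 = 23 — holds.
#9 a2^2 + a7^2 = 11^2 + 12^2 = 121 + 144 = 265 — holds.
#10 5 / 5 = 1, so 5 divides 5 — holds.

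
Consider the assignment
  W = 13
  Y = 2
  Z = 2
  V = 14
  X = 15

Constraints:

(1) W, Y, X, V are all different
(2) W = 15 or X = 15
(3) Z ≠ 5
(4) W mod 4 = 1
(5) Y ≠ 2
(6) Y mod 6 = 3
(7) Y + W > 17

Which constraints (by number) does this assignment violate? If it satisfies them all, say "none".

(1) values 13, 2, 15, 14 are pairwise distinct  yes
(2) W = 13 ≠ 15, but X = 15 = 15 (second disjunct)  yes
(3) Z = 2, and 2 ≠ 5  yes
(4) 13 mod 4 = 1  yes
(5) Y = 2, but 2 is required to differ  no
(6) 2 mod 6 = 2, not 3  no
(7) Y + W = 2 + 13 = 15; 15 ≤ 17, bound 17 not met  no

Constraints 5, 6, and 7 do not hold.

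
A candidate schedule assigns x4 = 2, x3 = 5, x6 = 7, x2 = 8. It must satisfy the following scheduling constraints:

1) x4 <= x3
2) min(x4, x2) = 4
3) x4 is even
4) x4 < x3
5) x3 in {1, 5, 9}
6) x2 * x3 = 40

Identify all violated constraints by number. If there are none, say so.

The assignment fails constraint 2.

1) x4 = 2, x3 = 5; 2 ≤ 5  ✓
2) min(2, 8) = 2, not 4  ✗
3) x4 = 2 is even  ✓
4) x4 = 2, x3 = 5; 2 < 5  ✓
5) x3 = 5 is in {1, 5, 9}  ✓
6) x2 * x3 = 8 * 5 = 40  ✓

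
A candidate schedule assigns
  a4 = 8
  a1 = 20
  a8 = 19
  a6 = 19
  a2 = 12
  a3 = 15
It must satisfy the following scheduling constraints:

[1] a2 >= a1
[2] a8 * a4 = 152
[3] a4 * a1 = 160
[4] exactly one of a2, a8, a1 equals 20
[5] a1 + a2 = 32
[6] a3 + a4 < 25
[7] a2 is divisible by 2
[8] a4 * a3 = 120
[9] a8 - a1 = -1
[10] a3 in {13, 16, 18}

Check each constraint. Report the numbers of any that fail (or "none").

[1] a2 = 12, a1 = 20; 12 < 20 (want ≥)  FAIL
[2] a8 * a4 = 19 * 8 = 152  OK
[3] a4 * a1 = 8 * 20 = 160  OK
[4] a2=12, a8=19, a1=20; 1 of them equals 20  OK
[5] a1 + a2 = 20 + 12 = 32  OK
[6] a3 + a4 = 15 + 8 = 23; 23 < 25  OK
[7] 12 / 2 = 6, so 2 divides 12  OK
[8] a4 * a3 = 8 * 15 = 120  OK
[9] a8 - a1 = 19 - 20 = -1  OK
[10] a3 = 15 is not in {13, 16, 18}  FAIL

Violated: 1 and 10.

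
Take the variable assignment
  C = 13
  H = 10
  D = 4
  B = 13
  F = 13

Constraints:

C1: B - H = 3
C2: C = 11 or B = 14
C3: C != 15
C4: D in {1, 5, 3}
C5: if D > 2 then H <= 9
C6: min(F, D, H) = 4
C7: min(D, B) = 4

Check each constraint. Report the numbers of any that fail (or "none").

C1: B - H = 13 - 10 = 3 — holds.
C2: C = 13 ≠ 11 and B = 13 ≠ 14; both disjuncts false — fails.
C3: C = 13, and 13 ≠ 15 — holds.
C4: D = 4 is not in {1, 5, 3} — fails.
C5: D = 4 > 2, so we need H ≤ 9; but H = 10 > 9 — fails.
C6: min(13, 4, 10) = 4 — holds.
C7: min(4, 13) = 4 — holds.

Constraints 2, 4, and 5 are violated.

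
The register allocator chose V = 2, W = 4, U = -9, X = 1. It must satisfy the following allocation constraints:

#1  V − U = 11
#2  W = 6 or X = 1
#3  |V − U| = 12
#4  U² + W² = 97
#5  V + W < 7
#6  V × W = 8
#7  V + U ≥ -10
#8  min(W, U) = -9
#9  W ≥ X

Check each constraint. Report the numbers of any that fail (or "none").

Constraint 3 is violated.

#1 V − U = 2 − (-9) = 11 — satisfied.
#2 W = 4 ≠ 6, but X = 1 = 1 (second disjunct) — satisfied.
#3 |2 − (-9)| = 11, not 12 — violated.
#4 U² + W² = (-9)² + 4² = 81 + 16 = 97 — satisfied.
#5 V + W = 2 + 4 = 6; 6 < 7 — satisfied.
#6 V × W = 2 × 4 = 8 — satisfied.
#7 V + U = 2 + (-9) = -7; -7 ≥ -10 — satisfied.
#8 min(4, -9) = -9 — satisfied.
#9 W = 4, X = 1; 4 ≥ 1 — satisfied.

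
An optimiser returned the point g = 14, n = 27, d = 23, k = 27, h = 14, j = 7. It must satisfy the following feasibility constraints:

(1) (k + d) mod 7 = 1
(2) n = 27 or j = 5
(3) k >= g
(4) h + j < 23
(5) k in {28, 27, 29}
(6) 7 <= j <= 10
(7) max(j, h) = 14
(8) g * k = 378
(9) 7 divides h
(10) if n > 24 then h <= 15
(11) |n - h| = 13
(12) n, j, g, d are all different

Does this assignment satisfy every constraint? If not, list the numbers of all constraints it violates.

None — every constraint holds.

(1) k + d = 50; 50 mod 7 = 1  true
(2) n = 27 = 27 (first disjunct)  true
(3) k = 27, g = 14; 27 ≥ 14  true
(4) h + j = 14 + 7 = 21; 21 < 23  true
(5) k = 27 is in {28, 27, 29}  true
(6) j = 7 lies in [7, 10]  true
(7) max(7, 14) = 14  true
(8) g * k = 14 * 27 = 378  true
(9) 14 / 7 = 2, so 7 divides 14  true
(10) n = 27 > 24, so we need h ≤ 15; h = 14 ≤ 15  true
(11) |27 - 14| = 13  true
(12) values 27, 7, 14, 23 are pairwise distinct  true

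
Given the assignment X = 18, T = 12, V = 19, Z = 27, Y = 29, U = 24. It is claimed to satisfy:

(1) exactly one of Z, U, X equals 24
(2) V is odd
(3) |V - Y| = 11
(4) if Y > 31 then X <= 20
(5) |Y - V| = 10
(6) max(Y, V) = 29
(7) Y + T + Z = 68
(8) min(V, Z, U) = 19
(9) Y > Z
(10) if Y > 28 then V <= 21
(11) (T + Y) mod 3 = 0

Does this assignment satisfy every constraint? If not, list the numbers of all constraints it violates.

Constraints 3 and 11 are violated.

(1) Z=27, U=24, X=18; 1 of them equals 24 — OK.
(2) V = 19 is odd — OK.
(3) |19 - 29| = 10, not 11 — violated.
(4) Y = 29, not > 31; antecedent false, conditional vacuously true — OK.
(5) |29 - 19| = 10 — OK.
(6) max(29, 19) = 29 — OK.
(7) Y + T + Z = 29 + 12 + 27 = 68 — OK.
(8) min(19, 27, 24) = 19 — OK.
(9) Y = 29, Z = 27; 29 > 27 — OK.
(10) Y = 29 > 28, so we need V ≤ 21; V = 19 ≤ 21 — OK.
(11) T + Y = 41; 41 mod 3 = 2, not 0 — violated.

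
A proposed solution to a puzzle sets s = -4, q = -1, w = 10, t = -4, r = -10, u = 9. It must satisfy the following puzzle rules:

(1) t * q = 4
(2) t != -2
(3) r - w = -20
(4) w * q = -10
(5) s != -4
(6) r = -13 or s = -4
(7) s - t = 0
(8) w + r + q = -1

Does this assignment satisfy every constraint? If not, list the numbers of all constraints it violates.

Violated: 5.

(1) t * q = -4 * (-1) = 4  holds
(2) t = -4, and -4 ≠ -2  holds
(3) r - w = -10 - 10 = -20  holds
(4) w * q = 10 * (-1) = -10  holds
(5) s = -4, but -4 is required to differ  fails
(6) r = -10 ≠ -13, but s = -4 = -4 (second disjunct)  holds
(7) s - t = -4 - (-4) = 0  holds
(8) w + r + q = 10 + (-10) + (-1) = -1  holds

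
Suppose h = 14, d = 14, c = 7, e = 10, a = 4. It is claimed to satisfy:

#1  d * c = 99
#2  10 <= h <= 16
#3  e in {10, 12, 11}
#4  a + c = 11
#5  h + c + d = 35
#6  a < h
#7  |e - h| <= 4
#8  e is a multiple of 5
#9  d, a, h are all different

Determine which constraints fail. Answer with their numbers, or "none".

No — constraints 1 and 9 are not satisfied.

#1 d * c = 14 * 7 = 98, not 99 — does not hold.
#2 h = 14 lies in [10, 16] — holds.
#3 e = 10 is in {10, 12, 11} — holds.
#4 a + c = 4 + 7 = 11 — holds.
#5 h + c + d = 14 + 7 + 14 = 35 — holds.
#6 a = 4, h = 14; 4 < 14 — holds.
#7 |10 - 14| = 4; 4 ≤ 4 — holds.
#8 10 / 5 = 2, so 5 divides 10 — holds.
#9 d = h = 14, not all different — does not hold.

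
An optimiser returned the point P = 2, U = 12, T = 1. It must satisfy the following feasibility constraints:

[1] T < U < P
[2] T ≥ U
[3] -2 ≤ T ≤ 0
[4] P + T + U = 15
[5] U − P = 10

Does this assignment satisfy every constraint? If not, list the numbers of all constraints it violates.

[1] values 1, 12, 2; U = 12 is not < P = 2  no
[2] T = 1, U = 12; 1 < 12 (want ≥)  no
[3] T = 1 is outside [-2, 0]  no
[4] P + T + U = 2 + 1 + 12 = 15  yes
[5] U − P = 12 − 2 = 10  yes

No — constraints 1, 2, 3 are not satisfied.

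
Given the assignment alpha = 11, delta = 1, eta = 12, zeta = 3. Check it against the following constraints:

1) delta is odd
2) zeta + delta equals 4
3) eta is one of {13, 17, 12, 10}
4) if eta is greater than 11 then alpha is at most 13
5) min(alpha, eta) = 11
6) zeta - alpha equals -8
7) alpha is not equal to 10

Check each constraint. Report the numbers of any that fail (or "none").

1) delta = 1 is odd  true
2) zeta + delta = 3 + 1 = 4  true
3) eta = 12 is in {13, 17, 12, 10}  true
4) eta = 12 > 11, so we need alpha ≤ 13; alpha = 11 ≤ 13  true
5) min(11, 12) = 11  true
6) zeta - alpha = 3 - 11 = -8  true
7) alpha = 11, and 11 ≠ 10  true

All constraints are satisfied.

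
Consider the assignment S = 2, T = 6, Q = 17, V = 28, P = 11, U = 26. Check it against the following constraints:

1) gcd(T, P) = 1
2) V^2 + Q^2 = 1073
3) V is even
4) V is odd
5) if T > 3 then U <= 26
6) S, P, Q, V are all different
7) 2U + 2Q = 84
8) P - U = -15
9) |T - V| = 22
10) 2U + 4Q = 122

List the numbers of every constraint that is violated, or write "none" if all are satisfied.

1) gcd(6, 11) = 1  yes
2) V^2 + Q^2 = 28^2 + 17^2 = 784 + 289 = 1073  yes
3) V = 28 is even  yes
4) V = 28 is even  no
5) T = 6 > 3, so we need U ≤ 26; U = 26 ≤ 26  yes
6) values 2, 11, 17, 28 are pairwise distinct  yes
7) 2U + 2Q = 2(26) + 2(17) = 86, not 84  no
8) P - U = 11 - 26 = -15  yes
9) |6 - 28| = 22  yes
10) 2U + 4Q = 2(26) + 4(17) = 120, not 122  no

No — constraints 4, 7, and 10 are not satisfied.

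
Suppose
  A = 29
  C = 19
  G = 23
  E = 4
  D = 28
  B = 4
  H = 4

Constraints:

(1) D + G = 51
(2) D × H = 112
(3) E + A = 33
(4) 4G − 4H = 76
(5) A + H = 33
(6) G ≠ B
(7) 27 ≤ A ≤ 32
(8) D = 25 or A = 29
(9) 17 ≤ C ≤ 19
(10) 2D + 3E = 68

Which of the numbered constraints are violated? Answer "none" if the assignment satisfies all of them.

All constraints are satisfied.

(1) D + G = 28 + 23 = 51 — OK.
(2) D × H = 28 × 4 = 112 — OK.
(3) E + A = 4 + 29 = 33 — OK.
(4) 4G − 4H = 4(23) − 4(4) = 76 — OK.
(5) A + H = 29 + 4 = 33 — OK.
(6) G = 23, B = 4; distinct — OK.
(7) A = 29 lies in [27, 32] — OK.
(8) D = 28 ≠ 25, but A = 29 = 29 (second disjunct) — OK.
(9) C = 19 lies in [17, 19] — OK.
(10) 2D + 3E = 2(28) + 3(4) = 68 — OK.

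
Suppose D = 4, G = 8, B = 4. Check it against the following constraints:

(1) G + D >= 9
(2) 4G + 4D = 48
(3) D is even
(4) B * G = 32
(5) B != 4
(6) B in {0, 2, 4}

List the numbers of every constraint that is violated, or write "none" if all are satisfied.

The assignment fails constraint 5.

(1) G + D = 8 + 4 = 12; 12 ≥ 9 — satisfied.
(2) 4G + 4D = 4(8) + 4(4) = 48 — satisfied.
(3) D = 4 is even — satisfied.
(4) B * G = 4 * 8 = 32 — satisfied.
(5) B = 4, but 4 is required to differ — violated.
(6) B = 4 is in {0, 2, 4} — satisfied.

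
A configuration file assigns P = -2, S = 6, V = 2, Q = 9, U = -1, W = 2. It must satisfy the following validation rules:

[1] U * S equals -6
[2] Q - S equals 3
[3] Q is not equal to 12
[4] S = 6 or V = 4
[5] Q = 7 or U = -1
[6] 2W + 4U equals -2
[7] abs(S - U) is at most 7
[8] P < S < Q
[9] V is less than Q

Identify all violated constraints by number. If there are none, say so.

[1] U * S = -1 * 6 = -6  holds
[2] Q - S = 9 - 6 = 3  holds
[3] Q = 9, and 9 ≠ 12  holds
[4] S = 6 = 6 (first disjunct)  holds
[5] Q = 9 ≠ 7, but U = -1 = -1 (second disjunct)  holds
[6] 2W + 4U = 2(2) + 4(-1) = 0, not -2  fails
[7] abs(6 - (-1)) = 7; 7 ≤ 7  holds
[8] values -2 < 6 < 9  holds
[9] V = 2, Q = 9; 2 < 9  holds

The assignment fails constraint 6.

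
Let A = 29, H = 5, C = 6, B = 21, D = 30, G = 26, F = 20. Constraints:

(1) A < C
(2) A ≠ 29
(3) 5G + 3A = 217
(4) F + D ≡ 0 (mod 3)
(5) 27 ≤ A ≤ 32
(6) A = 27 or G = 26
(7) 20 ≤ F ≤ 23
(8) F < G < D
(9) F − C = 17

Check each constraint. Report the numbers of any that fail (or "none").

Constraints 1, 2, 4, and 9 are violated.

(1) A = 29, C = 6; 29 ≥ 6 (want <) — does not hold.
(2) A = 29, but 29 is required to differ — does not hold.
(3) 5G + 3A = 5(26) + 3(29) = 217 — holds.
(4) F + D = 50; 50 mod 3 = 2, not 0 — does not hold.
(5) A = 29 lies in [27, 32] — holds.
(6) A = 29 ≠ 27, but G = 26 = 26 (second disjunct) — holds.
(7) F = 20 lies in [20, 23] — holds.
(8) values 20 < 26 < 30 — holds.
(9) F − C = 20 − 6 = 14, not 17 — does not hold.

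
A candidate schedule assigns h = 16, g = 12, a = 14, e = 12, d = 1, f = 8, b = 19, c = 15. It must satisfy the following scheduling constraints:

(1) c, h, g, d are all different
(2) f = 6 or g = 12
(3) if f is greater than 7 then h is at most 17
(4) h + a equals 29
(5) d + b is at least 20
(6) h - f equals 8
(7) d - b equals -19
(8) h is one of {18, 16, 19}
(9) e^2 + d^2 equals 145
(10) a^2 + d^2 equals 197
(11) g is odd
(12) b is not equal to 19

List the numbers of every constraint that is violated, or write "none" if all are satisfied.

(1) values 15, 16, 12, 1 are pairwise distinct  ✓
(2) f = 8 ≠ 6, but g = 12 = 12 (second disjunct)  ✓
(3) f = 8 > 7, so we need h ≤ 17; h = 16 ≤ 17  ✓
(4) h + a = 16 + 14 = 30, not 29  ✗
(5) d + b = 1 + 19 = 20; 20 ≥ 20  ✓
(6) h - f = 16 - 8 = 8  ✓
(7) d - b = 1 - 19 = -18, not -19  ✗
(8) h = 16 is in {18, 16, 19}  ✓
(9) e^2 + d^2 = 12^2 + 1^2 = 144 + 1 = 145  ✓
(10) a^2 + d^2 = 14^2 + 1^2 = 196 + 1 = 197  ✓
(11) g = 12 is even  ✗
(12) b = 19, but 19 is required to differ  ✗

No — constraints 4, 7, 11, 12 are not satisfied.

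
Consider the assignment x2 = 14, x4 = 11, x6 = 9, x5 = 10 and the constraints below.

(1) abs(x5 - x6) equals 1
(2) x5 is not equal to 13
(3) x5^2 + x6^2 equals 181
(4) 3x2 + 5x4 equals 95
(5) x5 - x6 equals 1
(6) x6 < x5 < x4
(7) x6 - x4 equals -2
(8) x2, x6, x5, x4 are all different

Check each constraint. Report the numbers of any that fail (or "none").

Constraint 4 does not hold.

(1) abs(10 - 9) = 1  OK
(2) x5 = 10, and 10 ≠ 13  OK
(3) x5^2 + x6^2 = 10^2 + 9^2 = 100 + 81 = 181  OK
(4) 3x2 + 5x4 = 3(14) + 5(11) = 97, not 95  FAIL
(5) x5 - x6 = 10 - 9 = 1  OK
(6) values 9 < 10 < 11  OK
(7) x6 - x4 = 9 - 11 = -2  OK
(8) values 14, 9, 10, 11 are pairwise distinct  OK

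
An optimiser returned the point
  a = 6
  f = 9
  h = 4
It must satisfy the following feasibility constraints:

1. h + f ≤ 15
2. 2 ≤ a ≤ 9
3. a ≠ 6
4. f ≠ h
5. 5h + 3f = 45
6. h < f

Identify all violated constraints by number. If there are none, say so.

1. h + f = 4 + 9 = 13; 13 ≤ 15 — satisfied.
2. a = 6 lies in [2, 9] — satisfied.
3. a = 6, but 6 is required to differ — violated.
4. f = 9, h = 4; distinct — satisfied.
5. 5h + 3f = 5(4) + 3(9) = 47, not 45 — violated.
6. h = 4, f = 9; 4 < 9 — satisfied.

Constraints 3, 5 are violated.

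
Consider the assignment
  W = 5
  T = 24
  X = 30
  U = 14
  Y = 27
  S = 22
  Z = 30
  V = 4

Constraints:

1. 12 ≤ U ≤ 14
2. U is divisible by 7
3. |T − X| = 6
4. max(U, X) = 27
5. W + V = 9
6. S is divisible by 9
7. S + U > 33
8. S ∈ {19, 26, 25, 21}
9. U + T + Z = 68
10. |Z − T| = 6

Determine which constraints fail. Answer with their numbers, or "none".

No — constraints 4, 6, and 8 are not satisfied.

1. U = 14 lies in [12, 14]  ✓
2. 14 / 7 = 2, so 7 divides 14  ✓
3. |24 − 30| = 6  ✓
4. max(14, 30) = 30, not 27  ✗
5. W + V = 5 + 4 = 9  ✓
6. 22 = 9×2 + 4, so 9 does not divide 22  ✗
7. S + U = 22 + 14 = 36; 36 > 33  ✓
8. S = 22 is not in {19, 26, 25, 21}  ✗
9. U + T + Z = 14 + 24 + 30 = 68  ✓
10. |30 − 24| = 6  ✓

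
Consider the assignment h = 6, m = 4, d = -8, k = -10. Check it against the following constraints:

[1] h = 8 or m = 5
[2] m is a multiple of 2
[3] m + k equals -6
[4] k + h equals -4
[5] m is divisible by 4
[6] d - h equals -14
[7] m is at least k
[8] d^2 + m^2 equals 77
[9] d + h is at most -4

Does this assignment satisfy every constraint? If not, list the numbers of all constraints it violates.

[1] h = 6 ≠ 8 and m = 4 ≠ 5; both disjuncts false — violated.
[2] 4 / 2 = 2, so 2 divides 4 — satisfied.
[3] m + k = 4 + (-10) = -6 — satisfied.
[4] k + h = -10 + 6 = -4 — satisfied.
[5] 4 / 4 = 1, so 4 divides 4 — satisfied.
[6] d - h = -8 - 6 = -14 — satisfied.
[7] m = 4, k = -10; 4 ≥ -10 — satisfied.
[8] d^2 + m^2 = (-8)^2 + 4^2 = 64 + 16 = 80, not 77 — violated.
[9] d + h = -8 + 6 = -2; -2 > -4, bound -4 not met — violated.

Constraints 1, 8, and 9 do not hold.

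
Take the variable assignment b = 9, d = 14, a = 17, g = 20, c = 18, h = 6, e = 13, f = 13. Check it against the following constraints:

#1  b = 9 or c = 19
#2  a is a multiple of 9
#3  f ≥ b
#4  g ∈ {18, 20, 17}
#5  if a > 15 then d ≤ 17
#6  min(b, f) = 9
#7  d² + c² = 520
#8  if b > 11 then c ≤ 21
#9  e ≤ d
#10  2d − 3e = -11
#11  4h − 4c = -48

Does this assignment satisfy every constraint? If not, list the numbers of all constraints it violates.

#1 b = 9 = 9 (first disjunct) — satisfied.
#2 17 = 9×1 + 8, so 9 does not divide 17 — violated.
#3 f = 13, b = 9; 13 ≥ 9 — satisfied.
#4 g = 20 is in {18, 20, 17} — satisfied.
#5 a = 17 > 15, so we need d ≤ 17; d = 14 ≤ 17 — satisfied.
#6 min(9, 13) = 9 — satisfied.
#7 d² + c² = 14² + 18² = 196 + 324 = 520 — satisfied.
#8 b = 9, not > 11; antecedent false, conditional vacuously true — satisfied.
#9 e = 13, d = 14; 13 ≤ 14 — satisfied.
#10 2d − 3e = 2(14) − 3(13) = -11 — satisfied.
#11 4h − 4c = 4(6) − 4(18) = -48 — satisfied.

The assignment fails constraint 2.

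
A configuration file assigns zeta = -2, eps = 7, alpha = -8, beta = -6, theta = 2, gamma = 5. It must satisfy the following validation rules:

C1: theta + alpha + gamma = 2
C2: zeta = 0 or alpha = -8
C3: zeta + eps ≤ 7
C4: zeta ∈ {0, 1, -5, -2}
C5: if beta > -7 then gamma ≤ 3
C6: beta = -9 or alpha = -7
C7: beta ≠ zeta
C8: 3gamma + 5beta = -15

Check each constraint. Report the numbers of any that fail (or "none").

Constraints 1, 5, and 6 do not hold.

C1: theta + alpha + gamma = 2 + (-8) + 5 = -1, not 2 — violated.
C2: zeta = -2 ≠ 0, but alpha = -8 = -8 (second disjunct) — OK.
C3: zeta + eps = -2 + 7 = 5; 5 ≤ 7 — OK.
C4: zeta = -2 is in {0, 1, -5, -2} — OK.
C5: beta = -6 > -7, so we need gamma ≤ 3; but gamma = 5 > 3 — violated.
C6: beta = -6 ≠ -9 and alpha = -8 ≠ -7; both disjuncts false — violated.
C7: beta = -6, zeta = -2; distinct — OK.
C8: 3gamma + 5beta = 3(5) + 5(-6) = -15 — OK.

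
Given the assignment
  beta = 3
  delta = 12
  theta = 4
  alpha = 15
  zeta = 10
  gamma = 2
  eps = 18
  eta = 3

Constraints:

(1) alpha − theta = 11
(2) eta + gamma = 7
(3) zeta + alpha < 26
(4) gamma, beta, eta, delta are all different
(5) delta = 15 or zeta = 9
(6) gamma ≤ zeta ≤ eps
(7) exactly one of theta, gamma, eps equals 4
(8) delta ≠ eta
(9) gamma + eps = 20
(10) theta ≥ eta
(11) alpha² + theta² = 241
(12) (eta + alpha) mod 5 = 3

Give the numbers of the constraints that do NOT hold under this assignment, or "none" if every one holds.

(1) alpha − theta = 15 − 4 = 11  ✔
(2) eta + gamma = 3 + 2 = 5, not 7  ✘
(3) zeta + alpha = 10 + 15 = 25; 25 < 26  ✔
(4) beta = eta = 3, not all different  ✘
(5) delta = 12 ≠ 15 and zeta = 10 ≠ 9; both disjuncts false  ✘
(6) values 2 ≤ 10 ≤ 18  ✔
(7) theta=4, gamma=2, eps=18; 1 of them equals 4  ✔
(8) delta = 12, eta = 3; distinct  ✔
(9) gamma + eps = 2 + 18 = 20  ✔
(10) theta = 4, eta = 3; 4 ≥ 3  ✔
(11) alpha² + theta² = 15² + 4² = 225 + 16 = 241  ✔
(12) eta + alpha = 18; 18 mod 5 = 3  ✔

Constraints 2, 4, 5 do not hold.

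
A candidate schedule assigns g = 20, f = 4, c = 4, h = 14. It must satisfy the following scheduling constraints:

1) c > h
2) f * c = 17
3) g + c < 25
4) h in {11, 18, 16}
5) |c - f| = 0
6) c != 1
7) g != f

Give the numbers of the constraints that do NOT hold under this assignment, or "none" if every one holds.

1) c = 4, h = 14; 4 ≤ 14 (want >) — does not hold.
2) f * c = 4 * 4 = 16, not 17 — does not hold.
3) g + c = 20 + 4 = 24; 24 < 25 — holds.
4) h = 14 is not in {11, 18, 16} — does not hold.
5) |4 - 4| = 0 — holds.
6) c = 4, and 4 ≠ 1 — holds.
7) g = 20, f = 4; distinct — holds.

Violated: 1, 2, and 4.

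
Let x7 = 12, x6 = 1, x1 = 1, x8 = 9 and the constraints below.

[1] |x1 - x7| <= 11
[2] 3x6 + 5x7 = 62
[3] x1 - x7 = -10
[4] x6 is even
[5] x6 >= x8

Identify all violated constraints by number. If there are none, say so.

[1] |1 - 12| = 11; 11 ≤ 11 — holds.
[2] 3x6 + 5x7 = 3(1) + 5(12) = 63, not 62 — does not hold.
[3] x1 - x7 = 1 - 12 = -11, not -10 — does not hold.
[4] x6 = 1 is odd — does not hold.
[5] x6 = 1, x8 = 9; 1 < 9 (want ≥) — does not hold.

No — constraints 2, 3, 4, 5 are not satisfied.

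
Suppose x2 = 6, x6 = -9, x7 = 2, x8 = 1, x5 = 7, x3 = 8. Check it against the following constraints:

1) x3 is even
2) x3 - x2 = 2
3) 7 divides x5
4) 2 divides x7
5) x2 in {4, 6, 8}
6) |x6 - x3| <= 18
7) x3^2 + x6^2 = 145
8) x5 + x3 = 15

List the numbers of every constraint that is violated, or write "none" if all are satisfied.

None — every constraint holds.

1) x3 = 8 is even — holds.
2) x3 - x2 = 8 - 6 = 2 — holds.
3) 7 / 7 = 1, so 7 divides 7 — holds.
4) 2 / 2 = 1, so 2 divides 2 — holds.
5) x2 = 6 is in {4, 6, 8} — holds.
6) |-9 - 8| = 17; 17 ≤ 18 — holds.
7) x3^2 + x6^2 = 8^2 + (-9)^2 = 64 + 81 = 145 — holds.
8) x5 + x3 = 7 + 8 = 15 — holds.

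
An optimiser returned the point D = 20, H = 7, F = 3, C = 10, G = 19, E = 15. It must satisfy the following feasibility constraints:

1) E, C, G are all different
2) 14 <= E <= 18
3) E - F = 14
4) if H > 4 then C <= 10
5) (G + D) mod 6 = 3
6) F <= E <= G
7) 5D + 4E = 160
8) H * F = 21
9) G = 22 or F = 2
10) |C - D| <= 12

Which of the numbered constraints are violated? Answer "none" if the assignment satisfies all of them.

1) values 15, 10, 19 are pairwise distinct — OK.
2) E = 15 lies in [14, 18] — OK.
3) E - F = 15 - 3 = 12, not 14 — violated.
4) H = 7 > 4, so we need C ≤ 10; C = 10 ≤ 10 — OK.
5) G + D = 39; 39 mod 6 = 3 — OK.
6) values 3 <= 15 <= 19 — OK.
7) 5D + 4E = 5(20) + 4(15) = 160 — OK.
8) H * F = 7 * 3 = 21 — OK.
9) G = 19 ≠ 22 and F = 3 ≠ 2; both disjuncts false — violated.
10) |10 - 20| = 10; 10 ≤ 12 — OK.

No — constraints 3, 9 are not satisfied.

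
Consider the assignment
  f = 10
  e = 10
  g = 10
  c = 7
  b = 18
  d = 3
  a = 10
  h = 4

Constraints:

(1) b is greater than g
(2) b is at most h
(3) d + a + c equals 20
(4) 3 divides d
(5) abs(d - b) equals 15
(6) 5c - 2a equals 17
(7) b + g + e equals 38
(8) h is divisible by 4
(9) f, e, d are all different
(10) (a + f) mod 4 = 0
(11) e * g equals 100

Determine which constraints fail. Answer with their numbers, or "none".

Constraints 2, 6, 9 are violated.

(1) b = 18, g = 10; 18 > 10 — OK.
(2) b = 18, h = 4; 18 > 4 (want ≤) — violated.
(3) d + a + c = 3 + 10 + 7 = 20 — OK.
(4) 3 / 3 = 1, so 3 divides 3 — OK.
(5) abs(3 - 18) = 15 — OK.
(6) 5c - 2a = 5(7) - 2(10) = 15, not 17 — violated.
(7) b + g + e = 18 + 10 + 10 = 38 — OK.
(8) 4 / 4 = 1, so 4 divides 4 — OK.
(9) f = e = 10, not all different — violated.
(10) a + f = 20; 20 mod 4 = 0 — OK.
(11) e * g = 10 * 10 = 100 — OK.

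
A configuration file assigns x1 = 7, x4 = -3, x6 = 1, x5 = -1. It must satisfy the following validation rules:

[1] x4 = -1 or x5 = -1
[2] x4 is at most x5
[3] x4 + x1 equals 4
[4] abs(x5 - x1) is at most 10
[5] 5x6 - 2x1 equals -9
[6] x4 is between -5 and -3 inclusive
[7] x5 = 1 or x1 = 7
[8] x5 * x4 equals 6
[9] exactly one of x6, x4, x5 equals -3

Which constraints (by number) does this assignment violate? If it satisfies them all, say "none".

Constraint 8 is violated.

[1] x4 = -3 ≠ -1, but x5 = -1 = -1 (second disjunct) — OK.
[2] x4 = -3, x5 = -1; -3 ≤ -1 — OK.
[3] x4 + x1 = -3 + 7 = 4 — OK.
[4] abs(-1 - 7) = 8; 8 ≤ 10 — OK.
[5] 5x6 - 2x1 = 5(1) - 2(7) = -9 — OK.
[6] x4 = -3 lies in [-5, -3] — OK.
[7] x5 = -1 ≠ 1, but x1 = 7 = 7 (second disjunct) — OK.
[8] x5 * x4 = -1 * (-3) = 3, not 6 — violated.
[9] x6=1, x4=-3, x5=-1; 1 of them equals -3 — OK.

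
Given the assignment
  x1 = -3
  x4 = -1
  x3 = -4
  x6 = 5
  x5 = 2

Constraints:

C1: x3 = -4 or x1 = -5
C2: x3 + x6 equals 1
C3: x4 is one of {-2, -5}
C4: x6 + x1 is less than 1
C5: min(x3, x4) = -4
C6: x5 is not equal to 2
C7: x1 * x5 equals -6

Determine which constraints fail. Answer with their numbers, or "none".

C1: x3 = -4 = -4 (first disjunct)  ✓
C2: x3 + x6 = -4 + 5 = 1  ✓
C3: x4 = -1 is not in {-2, -5}  ✗
C4: x6 + x1 = 5 + (-3) = 2; 2 ≥ 1, bound 1 not met  ✗
C5: min(-4, -1) = -4  ✓
C6: x5 = 2, but 2 is required to differ  ✗
C7: x1 * x5 = -3 * 2 = -6  ✓

Constraints 3, 4, 6 are violated.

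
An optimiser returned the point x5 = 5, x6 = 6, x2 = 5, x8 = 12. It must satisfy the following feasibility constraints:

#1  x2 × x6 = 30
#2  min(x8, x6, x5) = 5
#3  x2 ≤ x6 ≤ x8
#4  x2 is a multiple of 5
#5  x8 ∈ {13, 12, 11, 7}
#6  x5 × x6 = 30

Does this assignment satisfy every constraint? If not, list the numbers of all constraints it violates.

#1 x2 × x6 = 5 × 6 = 30 — satisfied.
#2 min(12, 6, 5) = 5 — satisfied.
#3 values 5 ≤ 6 ≤ 12 — satisfied.
#4 5 / 5 = 1, so 5 divides 5 — satisfied.
#5 x8 = 12 is in {13, 12, 11, 7} — satisfied.
#6 x5 × x6 = 5 × 6 = 30 — satisfied.

Yes — all constraints hold.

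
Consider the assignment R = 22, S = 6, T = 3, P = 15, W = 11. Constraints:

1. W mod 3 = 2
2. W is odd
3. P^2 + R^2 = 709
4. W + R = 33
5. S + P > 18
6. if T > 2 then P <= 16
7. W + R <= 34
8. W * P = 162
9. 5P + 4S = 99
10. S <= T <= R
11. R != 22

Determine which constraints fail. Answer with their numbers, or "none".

1. 11 mod 3 = 2 — holds.
2. W = 11 is odd — holds.
3. P^2 + R^2 = 15^2 + 22^2 = 225 + 484 = 709 — holds.
4. W + R = 11 + 22 = 33 — holds.
5. S + P = 6 + 15 = 21; 21 > 18 — holds.
6. T = 3 > 2, so we need P ≤ 16; P = 15 ≤ 16 — holds.
7. W + R = 11 + 22 = 33; 33 ≤ 34 — holds.
8. W * P = 11 * 15 = 165, not 162 — fails.
9. 5P + 4S = 5(15) + 4(6) = 99 — holds.
10. values 6, 3, 22; S = 6 is not <= T = 3 — fails.
11. R = 22, but 22 is required to differ — fails.

Constraints 8, 10, and 11 are violated.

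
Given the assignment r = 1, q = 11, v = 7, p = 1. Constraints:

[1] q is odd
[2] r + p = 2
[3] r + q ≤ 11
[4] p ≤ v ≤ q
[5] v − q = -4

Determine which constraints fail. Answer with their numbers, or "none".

Constraint 3 is violated.

[1] q = 11 is odd — OK.
[2] r + p = 1 + 1 = 2 — OK.
[3] r + q = 1 + 11 = 12; 12 > 11, bound 11 not met — violated.
[4] values 1 ≤ 7 ≤ 11 — OK.
[5] v − q = 7 − 11 = -4 — OK.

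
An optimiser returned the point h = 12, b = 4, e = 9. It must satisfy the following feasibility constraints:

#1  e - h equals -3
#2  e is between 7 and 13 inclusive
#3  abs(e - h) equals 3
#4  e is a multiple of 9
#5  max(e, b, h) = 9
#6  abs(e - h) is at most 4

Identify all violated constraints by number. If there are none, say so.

The assignment fails constraint 5.

#1 e - h = 9 - 12 = -3  OK
#2 e = 9 lies in [7, 13]  OK
#3 abs(9 - 12) = 3  OK
#4 9 / 9 = 1, so 9 divides 9  OK
#5 max(9, 4, 12) = 12, not 9  FAIL
#6 abs(9 - 12) = 3; 3 ≤ 4  OK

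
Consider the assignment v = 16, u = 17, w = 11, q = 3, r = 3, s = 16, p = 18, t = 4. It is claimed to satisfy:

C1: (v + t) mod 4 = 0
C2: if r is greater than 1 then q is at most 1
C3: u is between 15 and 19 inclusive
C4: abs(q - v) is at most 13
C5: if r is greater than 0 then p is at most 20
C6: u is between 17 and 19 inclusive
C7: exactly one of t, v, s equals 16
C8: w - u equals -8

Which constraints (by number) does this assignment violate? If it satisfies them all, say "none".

C1: v + t = 20; 20 mod 4 = 0  holds
C2: r = 3 > 1, so we need q ≤ 1; but q = 3 > 1  fails
C3: u = 17 lies in [15, 19]  holds
C4: abs(3 - 16) = 13; 13 ≤ 13  holds
C5: r = 3 > 0, so we need p ≤ 20; p = 18 ≤ 20  holds
C6: u = 17 lies in [17, 19]  holds
C7: t=4, v=16, s=16; 2 of them equal 16, not exactly one  fails
C8: w - u = 11 - 17 = -6, not -8  fails

Violated: 2, 7, and 8.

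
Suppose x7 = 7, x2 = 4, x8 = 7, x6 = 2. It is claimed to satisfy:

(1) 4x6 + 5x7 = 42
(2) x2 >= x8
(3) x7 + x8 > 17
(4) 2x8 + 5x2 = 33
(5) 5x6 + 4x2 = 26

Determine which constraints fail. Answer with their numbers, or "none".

Violated: 1, 2, 3, 4.

(1) 4x6 + 5x7 = 4(2) + 5(7) = 43, not 42  ✘
(2) x2 = 4, x8 = 7; 4 < 7 (want ≥)  ✘
(3) x7 + x8 = 7 + 7 = 14; 14 ≤ 17, bound 17 not met  ✘
(4) 2x8 + 5x2 = 2(7) + 5(4) = 34, not 33  ✘
(5) 5x6 + 4x2 = 5(2) + 4(4) = 26  ✔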